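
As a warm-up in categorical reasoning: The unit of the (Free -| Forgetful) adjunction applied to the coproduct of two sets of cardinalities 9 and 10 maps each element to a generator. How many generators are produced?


The unit eta_X: X -> U(F(X)) of the Free-Forgetful adjunction
maps each element of X to a generator of F(X). For X = S + T (disjoint
union in Set), |S + T| = |S| + |T|.
Total mappings = 9 + 10 = 19.

19


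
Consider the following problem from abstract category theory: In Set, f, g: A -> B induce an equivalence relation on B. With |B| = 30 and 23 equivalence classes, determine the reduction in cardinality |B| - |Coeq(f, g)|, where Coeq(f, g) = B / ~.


The coequalizer Coeq(f, g) = B / ~ has one element per equivalence class.
|B| = 30, |Coeq(f, g)| = 23.
|B| - |Coeq(f, g)| = 30 - 23 = 7.

7


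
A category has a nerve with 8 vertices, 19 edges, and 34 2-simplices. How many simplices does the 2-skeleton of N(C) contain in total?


The 2-skeleton of the nerve N(C) consists of simplices in dimensions 0, 1, 2:
  |N(C)_0| = 8 (objects)
  |N(C)_1| = 19 (morphisms)
  |N(C)_2| = 34 (composable pairs)
Total = 8 + 19 + 34 = 61

61


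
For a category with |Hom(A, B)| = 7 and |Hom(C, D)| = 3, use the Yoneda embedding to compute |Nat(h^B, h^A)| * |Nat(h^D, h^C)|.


By the Yoneda lemma, Nat(h^B, h^A) is isomorphic to Hom(A, B),
so |Nat(h^B, h^A)| = |Hom(A, B)| and |Nat(h^D, h^C)| = |Hom(C, D)|.
|Hom(A, B)| = 7, |Hom(C, D)| = 3.
|Nat(h^B, h^A) x Nat(h^D, h^C)| = 7 * 3 = 21

21


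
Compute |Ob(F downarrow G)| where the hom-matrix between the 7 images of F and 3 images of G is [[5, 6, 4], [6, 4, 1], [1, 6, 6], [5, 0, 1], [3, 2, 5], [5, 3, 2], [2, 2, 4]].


Objects of (F downarrow G) are triples (a, b, h: F(a)->G(b)).
The count equals the sum of all entries in the hom-matrix.
sum(row 0) = 15
sum(row 1) = 11
sum(row 2) = 13
sum(row 3) = 6
sum(row 4) = 10
sum(row 5) = 10
sum(row 6) = 8
Grand total = 73

73


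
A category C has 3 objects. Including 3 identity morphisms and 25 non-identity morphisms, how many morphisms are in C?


Each object has an identity morphism, giving 3 identities.
Adding the 25 non-identity morphisms:
Total = 3 + 25 = 28

28


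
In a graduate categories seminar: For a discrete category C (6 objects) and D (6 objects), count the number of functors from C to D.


A functor from a discrete category C to D is determined by
where each object maps. Each of the 6 objects of C can map
to any of the 6 objects of D independently.
Number of functors = 6^6 = 46656

46656


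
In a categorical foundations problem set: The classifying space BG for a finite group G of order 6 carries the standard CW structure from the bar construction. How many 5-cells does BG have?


In the bar-construction CW model of BG, the n-cells are indexed by
n-tuples [g_1|...|g_n] of non-identity elements of G (degenerate
simplices with some g_i = e do not contribute cells), so there are
(|G| - 1)^n n-cells.
For dim = 5 with |G| = 6:
cells = (6 - 1)^5 = 5^5 = 3125

3125


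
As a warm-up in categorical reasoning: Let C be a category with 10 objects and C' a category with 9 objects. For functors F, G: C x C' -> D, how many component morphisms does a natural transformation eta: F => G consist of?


A natural transformation eta: F => G assigns one component morphism per
object of the domain category.
The domain is the product category C x C', so
|Ob(C x C')| = |Ob(C)| * |Ob(C')| = 10 * 9 = 90.
Therefore eta has 90 component morphisms.

90


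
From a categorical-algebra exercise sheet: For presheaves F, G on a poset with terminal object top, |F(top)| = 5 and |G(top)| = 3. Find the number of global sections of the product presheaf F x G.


Global sections of a presheaf on a poset with terminal top satisfy
Gamma(H) ~ H(top). Presheaves admit pointwise products, so
(F x G)(top) = F(top) x G(top) (Cartesian product).
|Gamma(F x G)| = |F(top)| * |G(top)| = 5 * 3 = 15.

15


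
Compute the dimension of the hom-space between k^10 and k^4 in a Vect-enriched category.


In Vect-enriched categories, Hom(k^n, k^m) is the space of m x n matrices.
dim(Hom(k^10, k^4)) = 4 * 10 = 40

40


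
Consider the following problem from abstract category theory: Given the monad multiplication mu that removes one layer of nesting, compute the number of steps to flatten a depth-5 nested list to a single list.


Each application of mu: T^2 -> T removes one layer of nesting.
Starting at depth 5 (i.e., T^5(X)), we need to reach T(X).
Number of mu applications = 5 - 1 = 4

4


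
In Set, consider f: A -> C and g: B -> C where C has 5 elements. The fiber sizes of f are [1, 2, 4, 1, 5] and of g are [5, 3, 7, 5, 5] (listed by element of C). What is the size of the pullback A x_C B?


The pullback A x_C B consists of pairs (a, b) with f(a) = g(b).
For each element c in C, the fiber product has |f^-1(c)| * |g^-1(c)| elements.
Summing over C: 1 * 5 + 2 * 3 + 4 * 7 + 1 * 5 + 5 * 5
= 5 + 6 + 28 + 5 + 25 = 69

69


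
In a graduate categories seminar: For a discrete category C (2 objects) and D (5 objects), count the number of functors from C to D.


A functor from a discrete category C to D is determined by
where each object maps. Each of the 2 objects of C can map
to any of the 5 objects of D independently.
Number of functors = 5^2 = 25

25


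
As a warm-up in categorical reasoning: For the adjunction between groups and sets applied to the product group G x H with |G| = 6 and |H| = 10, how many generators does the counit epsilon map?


The counit epsilon_K: F(U(K)) -> K of the Free-Forgetful adjunction
maps |K| generators of F(U(K)) into K. For K = G x H (the product group),
|G x H| = |G| * |H|.
Total generators mapped = 6 * 10 = 60.

60


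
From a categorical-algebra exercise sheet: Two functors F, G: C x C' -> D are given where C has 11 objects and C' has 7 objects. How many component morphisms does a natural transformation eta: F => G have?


A natural transformation eta: F => G assigns one component morphism per
object of the domain category.
The domain is the product category C x C', so
|Ob(C x C')| = |Ob(C)| * |Ob(C')| = 11 * 7 = 77.
Therefore eta has 77 component morphisms.

77


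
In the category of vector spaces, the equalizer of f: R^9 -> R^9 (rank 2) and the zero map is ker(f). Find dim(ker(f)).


The equalizer of f and the zero map is ker(f).
By the rank-nullity theorem: dim(ker(f)) = dim(domain) - rank(f).
dim(ker(f)) = 9 - 2 = 7

7


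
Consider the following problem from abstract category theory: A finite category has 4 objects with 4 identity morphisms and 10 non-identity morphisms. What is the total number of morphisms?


Each object has an identity morphism, giving 4 identities.
Adding the 10 non-identity morphisms:
Total = 4 + 10 = 14

14


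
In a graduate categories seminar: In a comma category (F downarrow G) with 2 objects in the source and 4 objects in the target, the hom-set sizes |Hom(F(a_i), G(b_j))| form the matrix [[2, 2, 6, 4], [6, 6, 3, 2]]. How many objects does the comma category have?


Objects of (F downarrow G) are triples (a, b, h: F(a)->G(b)).
The count equals the sum of all entries in the hom-matrix.
sum(row 0) = 14
sum(row 1) = 17
Grand total = 31

31


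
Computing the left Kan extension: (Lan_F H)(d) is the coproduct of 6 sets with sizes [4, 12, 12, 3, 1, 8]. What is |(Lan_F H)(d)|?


Pointwise, the left Kan extension (Lan_F H)(d) is the colimit, indexed
by the comma category (F downarrow d), of H composed with the
projection (F downarrow d) -> C. Here that colimit is given
as a coproduct (disjoint union) of sets, so its cardinality is the
sum of the sizes of the summands.
Coproduct of sets with sizes: 4 + 12 + 12 + 3 + 1 + 8
= 40

40


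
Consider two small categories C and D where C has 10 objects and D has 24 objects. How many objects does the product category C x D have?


The product category C x D has objects that are pairs (c, d).
Number of pairs = |Ob(C)| * |Ob(D)| = 10 * 24 = 240

240


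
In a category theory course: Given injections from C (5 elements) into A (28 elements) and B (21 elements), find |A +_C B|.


The pushout A +_C B identifies the images of C in A and B.
|A +_C B| = |A| + |B| - |C| (for injections).
= 28 + 21 - 5 = 44

44


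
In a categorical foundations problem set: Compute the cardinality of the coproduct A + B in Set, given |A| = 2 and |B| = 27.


In Set, the coproduct A + B is the disjoint union.
|A + B| = |A| + |B| = 2 + 27 = 29

29


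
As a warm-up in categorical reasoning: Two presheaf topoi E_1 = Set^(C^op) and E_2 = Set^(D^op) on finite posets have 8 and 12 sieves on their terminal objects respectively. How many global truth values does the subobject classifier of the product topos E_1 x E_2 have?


In a product of presheaf topoi E_1 x E_2, the subobject classifier
is Omega = Omega_1 x Omega_2 (componentwise), so
|Omega(top)| = |Omega_1(top_1)| * |Omega_2(top_2)|.
= 8 * 12 = 96.

96


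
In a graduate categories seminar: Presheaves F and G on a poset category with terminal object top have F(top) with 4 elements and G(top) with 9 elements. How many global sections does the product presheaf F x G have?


Global sections of a presheaf on a poset with terminal top satisfy
Gamma(H) ~ H(top). Presheaves admit pointwise products, so
(F x G)(top) = F(top) x G(top) (Cartesian product).
|Gamma(F x G)| = |F(top)| * |G(top)| = 4 * 9 = 36.

36


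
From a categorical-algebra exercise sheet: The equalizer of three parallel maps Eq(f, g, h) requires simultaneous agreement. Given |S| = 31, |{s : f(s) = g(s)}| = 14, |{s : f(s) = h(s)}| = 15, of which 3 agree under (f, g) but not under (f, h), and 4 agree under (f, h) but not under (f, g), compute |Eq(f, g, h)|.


Eq(f, g, h) is the triple-agreement set: points in S where all three
maps take the same value. Using inclusion-exclusion on the pairwise data:
Pair (f, g) agrees on 14 points; pair (f, h) on 15 points.
Points agreeing under (f, g) but not (f, h) = 3; under (f, h) but not (f, g) = 4.
Triple-agreement = agreement-in-(f, g) minus points that agree under (f, g) but not (f, h):
|Eq(f, g, h)| = 14 - 3 = 11
(cross-check via (f, h): 15 - 4 = 11.)

11


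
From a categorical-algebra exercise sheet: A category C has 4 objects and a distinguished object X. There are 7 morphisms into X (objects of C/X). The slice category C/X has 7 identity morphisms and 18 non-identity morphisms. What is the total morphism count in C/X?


In the slice category C/X, objects are morphisms to X.
Identity morphisms: 7 (one per object of C/X).
Non-identity morphisms: 18.
Total = 7 + 18 = 25

25


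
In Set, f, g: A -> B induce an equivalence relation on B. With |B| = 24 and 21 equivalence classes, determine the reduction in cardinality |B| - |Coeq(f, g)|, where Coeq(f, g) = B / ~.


The coequalizer Coeq(f, g) = B / ~ has one element per equivalence class.
|B| = 24, |Coeq(f, g)| = 21.
|B| - |Coeq(f, g)| = 24 - 21 = 3.

3


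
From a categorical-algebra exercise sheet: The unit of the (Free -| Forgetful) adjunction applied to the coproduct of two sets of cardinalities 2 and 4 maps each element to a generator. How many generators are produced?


The unit eta_X: X -> U(F(X)) of the Free-Forgetful adjunction
maps each element of X to a generator of F(X). For X = S + T (disjoint
union in Set), |S + T| = |S| + |T|.
Total mappings = 2 + 4 = 6.

6


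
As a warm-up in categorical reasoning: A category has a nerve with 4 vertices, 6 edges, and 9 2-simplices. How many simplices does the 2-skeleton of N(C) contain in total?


The 2-skeleton of the nerve N(C) consists of simplices in dimensions 0, 1, 2:
  |N(C)_0| = 4 (objects)
  |N(C)_1| = 6 (morphisms)
  |N(C)_2| = 9 (composable pairs)
Total = 4 + 6 + 9 = 19

19


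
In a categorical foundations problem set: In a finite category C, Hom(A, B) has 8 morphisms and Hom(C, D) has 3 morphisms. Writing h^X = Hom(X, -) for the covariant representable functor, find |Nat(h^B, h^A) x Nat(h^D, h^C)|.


By the Yoneda lemma, Nat(h^B, h^A) is isomorphic to Hom(A, B),
so |Nat(h^B, h^A)| = |Hom(A, B)| and |Nat(h^D, h^C)| = |Hom(C, D)|.
|Hom(A, B)| = 8, |Hom(C, D)| = 3.
|Nat(h^B, h^A) x Nat(h^D, h^C)| = 8 * 3 = 24

24


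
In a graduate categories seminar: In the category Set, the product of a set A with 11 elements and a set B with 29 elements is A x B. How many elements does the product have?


In Set, the product A x B is the Cartesian product.
By the universal property, |A x B| = |A| * |B|.
|A x B| = 11 * 29 = 319

319


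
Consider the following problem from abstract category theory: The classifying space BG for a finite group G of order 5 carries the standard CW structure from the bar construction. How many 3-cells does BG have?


In the bar-construction CW model of BG, the n-cells are indexed by
n-tuples [g_1|...|g_n] of non-identity elements of G (degenerate
simplices with some g_i = e do not contribute cells), so there are
(|G| - 1)^n n-cells.
For dim = 3 with |G| = 5:
cells = (5 - 1)^3 = 4^3 = 64

64


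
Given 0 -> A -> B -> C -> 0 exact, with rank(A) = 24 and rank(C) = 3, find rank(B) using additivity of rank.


For a short exact sequence 0 -> A -> B -> C -> 0,
rank is additive: rank(B) = rank(A) + rank(C).
rank(B) = 24 + 3 = 27

27


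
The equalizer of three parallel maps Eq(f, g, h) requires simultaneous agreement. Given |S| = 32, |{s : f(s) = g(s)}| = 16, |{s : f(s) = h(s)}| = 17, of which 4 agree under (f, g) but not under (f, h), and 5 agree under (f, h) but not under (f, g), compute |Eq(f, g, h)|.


Eq(f, g, h) is the triple-agreement set: points in S where all three
maps take the same value. Using inclusion-exclusion on the pairwise data:
Pair (f, g) agrees on 16 points; pair (f, h) on 17 points.
Points agreeing under (f, g) but not (f, h) = 4; under (f, h) but not (f, g) = 5.
Triple-agreement = agreement-in-(f, g) minus points that agree under (f, g) but not (f, h):
|Eq(f, g, h)| = 16 - 4 = 12
(cross-check via (f, h): 17 - 5 = 12.)

12


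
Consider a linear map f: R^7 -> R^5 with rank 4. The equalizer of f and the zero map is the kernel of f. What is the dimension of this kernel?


The equalizer of f and the zero map is ker(f).
By the rank-nullity theorem: dim(ker(f)) = dim(domain) - rank(f).
dim(ker(f)) = 7 - 4 = 3

3


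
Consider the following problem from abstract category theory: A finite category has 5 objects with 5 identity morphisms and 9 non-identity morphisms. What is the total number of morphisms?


Each object has an identity morphism, giving 5 identities.
Adding the 9 non-identity morphisms:
Total = 5 + 9 = 14

14


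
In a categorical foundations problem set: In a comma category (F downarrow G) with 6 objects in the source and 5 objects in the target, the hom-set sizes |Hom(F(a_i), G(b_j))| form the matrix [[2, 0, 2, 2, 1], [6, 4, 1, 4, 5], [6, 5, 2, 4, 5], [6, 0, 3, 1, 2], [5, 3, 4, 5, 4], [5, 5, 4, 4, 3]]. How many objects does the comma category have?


Objects of (F downarrow G) are triples (a, b, h: F(a)->G(b)).
The count equals the sum of all entries in the hom-matrix.
sum(row 0) = 7
sum(row 1) = 20
sum(row 2) = 22
sum(row 3) = 12
sum(row 4) = 21
sum(row 5) = 21
Grand total = 103

103


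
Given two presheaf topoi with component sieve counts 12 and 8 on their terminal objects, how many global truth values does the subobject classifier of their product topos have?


In a product of presheaf topoi E_1 x E_2, the subobject classifier
is Omega = Omega_1 x Omega_2 (componentwise), so
|Omega(top)| = |Omega_1(top_1)| * |Omega_2(top_2)|.
= 12 * 8 = 96.

96


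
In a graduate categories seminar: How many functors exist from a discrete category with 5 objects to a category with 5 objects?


A functor from a discrete category C to D is determined by
where each object maps. Each of the 5 objects of C can map
to any of the 5 objects of D independently.
Number of functors = 5^5 = 3125

3125


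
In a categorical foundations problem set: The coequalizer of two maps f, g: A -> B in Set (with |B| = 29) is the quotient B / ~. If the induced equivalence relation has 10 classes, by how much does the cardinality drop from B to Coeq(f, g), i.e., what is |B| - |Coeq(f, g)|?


The coequalizer Coeq(f, g) = B / ~ has one element per equivalence class.
|B| = 29, |Coeq(f, g)| = 10.
|B| - |Coeq(f, g)| = 29 - 10 = 19.

19


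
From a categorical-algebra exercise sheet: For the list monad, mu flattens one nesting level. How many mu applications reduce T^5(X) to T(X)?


Each application of mu: T^2 -> T removes one layer of nesting.
Starting at depth 5 (i.e., T^5(X)), we need to reach T(X).
Number of mu applications = 5 - 1 = 4

4


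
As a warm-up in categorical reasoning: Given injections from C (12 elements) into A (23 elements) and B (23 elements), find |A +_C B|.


The pushout A +_C B identifies the images of C in A and B.
|A +_C B| = |A| + |B| - |C| (for injections).
= 23 + 23 - 12 = 34

34


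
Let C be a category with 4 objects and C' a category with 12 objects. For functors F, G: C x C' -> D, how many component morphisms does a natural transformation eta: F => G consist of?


A natural transformation eta: F => G assigns one component morphism per
object of the domain category.
The domain is the product category C x C', so
|Ob(C x C')| = |Ob(C)| * |Ob(C')| = 4 * 12 = 48.
Therefore eta has 48 component morphisms.

48


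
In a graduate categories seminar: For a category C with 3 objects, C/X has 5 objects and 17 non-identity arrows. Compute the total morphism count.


In the slice category C/X, objects are morphisms to X.
Identity morphisms: 5 (one per object of C/X).
Non-identity morphisms: 17.
Total = 5 + 17 = 22

22


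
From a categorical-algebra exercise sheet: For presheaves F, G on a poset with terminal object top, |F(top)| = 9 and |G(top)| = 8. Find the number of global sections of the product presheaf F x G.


Global sections of a presheaf on a poset with terminal top satisfy
Gamma(H) ~ H(top). Presheaves admit pointwise products, so
(F x G)(top) = F(top) x G(top) (Cartesian product).
|Gamma(F x G)| = |F(top)| * |G(top)| = 9 * 8 = 72.

72


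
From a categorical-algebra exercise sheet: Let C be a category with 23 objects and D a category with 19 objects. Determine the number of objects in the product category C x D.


The product category C x D has objects that are pairs (c, d).
Number of pairs = |Ob(C)| * |Ob(D)| = 23 * 19 = 437

437


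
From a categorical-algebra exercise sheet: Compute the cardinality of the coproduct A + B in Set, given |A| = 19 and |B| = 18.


In Set, the coproduct A + B is the disjoint union.
|A + B| = |A| + |B| = 19 + 18 = 37

37


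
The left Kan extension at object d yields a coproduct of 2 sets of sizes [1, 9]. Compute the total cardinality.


Pointwise, the left Kan extension (Lan_F H)(d) is the colimit, indexed
by the comma category (F downarrow d), of H composed with the
projection (F downarrow d) -> C. Here that colimit is given
as a coproduct (disjoint union) of sets, so its cardinality is the
sum of the sizes of the summands.
Coproduct of sets with sizes: 1 + 9
= 10

10


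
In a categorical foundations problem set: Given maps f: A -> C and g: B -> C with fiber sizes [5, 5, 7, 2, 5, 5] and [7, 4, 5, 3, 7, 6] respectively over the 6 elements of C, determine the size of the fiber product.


The pullback A x_C B consists of pairs (a, b) with f(a) = g(b).
For each element c in C, the fiber product has |f^-1(c)| * |g^-1(c)| elements.
Summing over C: 5 * 7 + 5 * 4 + 7 * 5 + 2 * 3 + 5 * 7 + 5 * 6
= 35 + 20 + 35 + 6 + 35 + 30 = 161

161


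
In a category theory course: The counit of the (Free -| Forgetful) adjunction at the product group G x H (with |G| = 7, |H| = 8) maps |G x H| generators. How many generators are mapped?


The counit epsilon_K: F(U(K)) -> K of the Free-Forgetful adjunction
maps |K| generators of F(U(K)) into K. For K = G x H (the product group),
|G x H| = |G| * |H|.
Total generators mapped = 7 * 8 = 56.

56


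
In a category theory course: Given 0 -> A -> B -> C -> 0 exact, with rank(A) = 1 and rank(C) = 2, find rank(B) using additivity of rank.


For a short exact sequence 0 -> A -> B -> C -> 0,
rank is additive: rank(B) = rank(A) + rank(C).
rank(B) = 1 + 2 = 3

3


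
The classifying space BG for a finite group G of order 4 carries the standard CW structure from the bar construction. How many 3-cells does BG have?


In the bar-construction CW model of BG, the n-cells are indexed by
n-tuples [g_1|...|g_n] of non-identity elements of G (degenerate
simplices with some g_i = e do not contribute cells), so there are
(|G| - 1)^n n-cells.
For dim = 3 with |G| = 4:
cells = (4 - 1)^3 = 3^3 = 27

27


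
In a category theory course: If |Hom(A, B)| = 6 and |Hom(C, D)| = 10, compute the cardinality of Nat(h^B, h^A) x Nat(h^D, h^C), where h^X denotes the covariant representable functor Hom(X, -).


By the Yoneda lemma, Nat(h^B, h^A) is isomorphic to Hom(A, B),
so |Nat(h^B, h^A)| = |Hom(A, B)| and |Nat(h^D, h^C)| = |Hom(C, D)|.
|Hom(A, B)| = 6, |Hom(C, D)| = 10.
|Nat(h^B, h^A) x Nat(h^D, h^C)| = 6 * 10 = 60

60


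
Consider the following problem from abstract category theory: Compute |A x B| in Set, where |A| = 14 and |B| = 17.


In Set, the product A x B is the Cartesian product.
By the universal property, |A x B| = |A| * |B|.
|A x B| = 14 * 17 = 238

238


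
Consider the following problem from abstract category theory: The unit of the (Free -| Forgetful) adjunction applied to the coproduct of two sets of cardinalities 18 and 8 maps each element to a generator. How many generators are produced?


The unit eta_X: X -> U(F(X)) of the Free-Forgetful adjunction
maps each element of X to a generator of F(X). For X = S + T (disjoint
union in Set), |S + T| = |S| + |T|.
Total mappings = 18 + 8 = 26.

26


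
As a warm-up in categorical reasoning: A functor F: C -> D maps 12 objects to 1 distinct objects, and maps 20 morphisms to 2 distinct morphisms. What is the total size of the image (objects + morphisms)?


The image of F consists of distinct objects and distinct morphisms.
|Im(F)| on objects = 1
|Im(F)| on morphisms = 2
Total image cardinality = 1 + 2 = 3

3


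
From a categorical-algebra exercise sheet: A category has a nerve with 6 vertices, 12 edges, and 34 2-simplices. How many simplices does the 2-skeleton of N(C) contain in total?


The 2-skeleton of the nerve N(C) consists of simplices in dimensions 0, 1, 2:
  |N(C)_0| = 6 (objects)
  |N(C)_1| = 12 (morphisms)
  |N(C)_2| = 34 (composable pairs)
Total = 6 + 12 + 34 = 52

52


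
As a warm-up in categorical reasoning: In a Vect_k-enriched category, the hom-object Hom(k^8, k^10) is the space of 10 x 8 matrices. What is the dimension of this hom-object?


In Vect-enriched categories, Hom(k^n, k^m) is the space of m x n matrices.
dim(Hom(k^8, k^10)) = 10 * 8 = 80

80


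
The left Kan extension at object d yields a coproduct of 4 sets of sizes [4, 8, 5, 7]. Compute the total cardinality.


Pointwise, the left Kan extension (Lan_F H)(d) is the colimit, indexed
by the comma category (F downarrow d), of H composed with the
projection (F downarrow d) -> C. Here that colimit is given
as a coproduct (disjoint union) of sets, so its cardinality is the
sum of the sizes of the summands.
Coproduct of sets with sizes: 4 + 8 + 5 + 7
= 24

24


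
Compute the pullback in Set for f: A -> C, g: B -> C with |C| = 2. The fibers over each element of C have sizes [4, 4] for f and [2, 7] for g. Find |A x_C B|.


The pullback A x_C B consists of pairs (a, b) with f(a) = g(b).
For each element c in C, the fiber product has |f^-1(c)| * |g^-1(c)| elements.
Summing over C: 4 * 2 + 4 * 7
= 8 + 28 = 36

36


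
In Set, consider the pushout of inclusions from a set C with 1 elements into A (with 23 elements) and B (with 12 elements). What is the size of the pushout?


The pushout A +_C B identifies the images of C in A and B.
|A +_C B| = |A| + |B| - |C| (for injections).
= 23 + 12 - 1 = 34

34


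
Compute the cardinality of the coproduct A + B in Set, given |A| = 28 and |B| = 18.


In Set, the coproduct A + B is the disjoint union.
|A + B| = |A| + |B| = 28 + 18 = 46

46


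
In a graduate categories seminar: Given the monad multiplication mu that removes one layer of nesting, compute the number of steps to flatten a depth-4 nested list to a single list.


Each application of mu: T^2 -> T removes one layer of nesting.
Starting at depth 4 (i.e., T^4(X)), we need to reach T(X).
Number of mu applications = 4 - 1 = 3

3


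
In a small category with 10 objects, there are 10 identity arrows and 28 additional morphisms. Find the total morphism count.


Each object has an identity morphism, giving 10 identities.
Adding the 28 non-identity morphisms:
Total = 10 + 28 = 38

38


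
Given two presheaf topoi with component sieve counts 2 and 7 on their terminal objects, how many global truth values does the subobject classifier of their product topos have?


In a product of presheaf topoi E_1 x E_2, the subobject classifier
is Omega = Omega_1 x Omega_2 (componentwise), so
|Omega(top)| = |Omega_1(top_1)| * |Omega_2(top_2)|.
= 2 * 7 = 14.

14


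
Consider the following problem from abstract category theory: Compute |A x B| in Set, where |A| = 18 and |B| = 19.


In Set, the product A x B is the Cartesian product.
By the universal property, |A x B| = |A| * |B|.
|A x B| = 18 * 19 = 342

342


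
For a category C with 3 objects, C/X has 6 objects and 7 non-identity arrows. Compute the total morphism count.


In the slice category C/X, objects are morphisms to X.
Identity morphisms: 6 (one per object of C/X).
Non-identity morphisms: 7.
Total = 6 + 7 = 13

13


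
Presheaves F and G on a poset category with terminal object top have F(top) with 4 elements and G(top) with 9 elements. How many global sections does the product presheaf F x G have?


Global sections of a presheaf on a poset with terminal top satisfy
Gamma(H) ~ H(top). Presheaves admit pointwise products, so
(F x G)(top) = F(top) x G(top) (Cartesian product).
|Gamma(F x G)| = |F(top)| * |G(top)| = 4 * 9 = 36.

36


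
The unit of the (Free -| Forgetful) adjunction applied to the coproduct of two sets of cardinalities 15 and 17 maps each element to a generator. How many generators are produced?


The unit eta_X: X -> U(F(X)) of the Free-Forgetful adjunction
maps each element of X to a generator of F(X). For X = S + T (disjoint
union in Set), |S + T| = |S| + |T|.
Total mappings = 15 + 17 = 32.

32


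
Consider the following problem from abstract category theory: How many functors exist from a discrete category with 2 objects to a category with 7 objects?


A functor from a discrete category C to D is determined by
where each object maps. Each of the 2 objects of C can map
to any of the 7 objects of D independently.
Number of functors = 7^2 = 49

49


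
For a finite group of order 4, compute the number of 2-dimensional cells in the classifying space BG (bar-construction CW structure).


In the bar-construction CW model of BG, the n-cells are indexed by
n-tuples [g_1|...|g_n] of non-identity elements of G (degenerate
simplices with some g_i = e do not contribute cells), so there are
(|G| - 1)^n n-cells.
For dim = 2 with |G| = 4:
cells = (4 - 1)^2 = 3^2 = 9

9


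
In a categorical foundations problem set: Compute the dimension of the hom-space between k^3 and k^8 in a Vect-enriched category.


In Vect-enriched categories, Hom(k^n, k^m) is the space of m x n matrices.
dim(Hom(k^3, k^8)) = 8 * 3 = 24

24


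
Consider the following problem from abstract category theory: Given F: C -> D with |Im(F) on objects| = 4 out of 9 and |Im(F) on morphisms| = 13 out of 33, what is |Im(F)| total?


The image of F consists of distinct objects and distinct morphisms.
|Im(F)| on objects = 4
|Im(F)| on morphisms = 13
Total image cardinality = 4 + 13 = 17

17


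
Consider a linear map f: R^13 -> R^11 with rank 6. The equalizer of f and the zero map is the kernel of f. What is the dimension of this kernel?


The equalizer of f and the zero map is ker(f).
By the rank-nullity theorem: dim(ker(f)) = dim(domain) - rank(f).
dim(ker(f)) = 13 - 6 = 7

7


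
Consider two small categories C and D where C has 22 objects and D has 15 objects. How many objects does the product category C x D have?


The product category C x D has objects that are pairs (c, d).
Number of pairs = |Ob(C)| * |Ob(D)| = 22 * 15 = 330

330


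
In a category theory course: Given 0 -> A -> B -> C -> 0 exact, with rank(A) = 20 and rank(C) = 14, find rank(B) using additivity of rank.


For a short exact sequence 0 -> A -> B -> C -> 0,
rank is additive: rank(B) = rank(A) + rank(C).
rank(B) = 20 + 14 = 34

34


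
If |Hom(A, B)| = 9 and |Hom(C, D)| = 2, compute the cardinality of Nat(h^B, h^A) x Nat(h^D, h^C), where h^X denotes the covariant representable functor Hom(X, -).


By the Yoneda lemma, Nat(h^B, h^A) is isomorphic to Hom(A, B),
so |Nat(h^B, h^A)| = |Hom(A, B)| and |Nat(h^D, h^C)| = |Hom(C, D)|.
|Hom(A, B)| = 9, |Hom(C, D)| = 2.
|Nat(h^B, h^A) x Nat(h^D, h^C)| = 9 * 2 = 18

18


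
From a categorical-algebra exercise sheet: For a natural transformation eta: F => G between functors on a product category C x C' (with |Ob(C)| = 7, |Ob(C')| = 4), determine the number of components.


A natural transformation eta: F => G assigns one component morphism per
object of the domain category.
The domain is the product category C x C', so
|Ob(C x C')| = |Ob(C)| * |Ob(C')| = 7 * 4 = 28.
Therefore eta has 28 component morphisms.

28


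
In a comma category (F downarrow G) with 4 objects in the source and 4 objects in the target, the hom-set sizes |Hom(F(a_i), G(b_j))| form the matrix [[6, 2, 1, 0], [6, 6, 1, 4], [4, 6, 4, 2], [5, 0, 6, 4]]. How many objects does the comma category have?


Objects of (F downarrow G) are triples (a, b, h: F(a)->G(b)).
The count equals the sum of all entries in the hom-matrix.
sum(row 0) = 9
sum(row 1) = 17
sum(row 2) = 16
sum(row 3) = 15
Grand total = 57

57


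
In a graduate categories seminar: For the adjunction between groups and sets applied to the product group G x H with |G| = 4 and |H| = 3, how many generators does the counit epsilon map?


The counit epsilon_K: F(U(K)) -> K of the Free-Forgetful adjunction
maps |K| generators of F(U(K)) into K. For K = G x H (the product group),
|G x H| = |G| * |H|.
Total generators mapped = 4 * 3 = 12.

12


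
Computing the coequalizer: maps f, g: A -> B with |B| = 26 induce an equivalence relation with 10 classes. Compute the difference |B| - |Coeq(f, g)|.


The coequalizer Coeq(f, g) = B / ~ has one element per equivalence class.
|B| = 26, |Coeq(f, g)| = 10.
|B| - |Coeq(f, g)| = 26 - 10 = 16.

16


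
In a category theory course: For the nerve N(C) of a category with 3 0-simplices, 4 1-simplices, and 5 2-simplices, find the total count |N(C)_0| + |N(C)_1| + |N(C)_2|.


The 2-skeleton of the nerve N(C) consists of simplices in dimensions 0, 1, 2:
  |N(C)_0| = 3 (objects)
  |N(C)_1| = 4 (morphisms)
  |N(C)_2| = 5 (composable pairs)
Total = 3 + 4 + 5 = 12

12


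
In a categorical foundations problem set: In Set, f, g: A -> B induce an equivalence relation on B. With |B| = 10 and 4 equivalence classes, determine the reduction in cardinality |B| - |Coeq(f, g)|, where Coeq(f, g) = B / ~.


The coequalizer Coeq(f, g) = B / ~ has one element per equivalence class.
|B| = 10, |Coeq(f, g)| = 4.
|B| - |Coeq(f, g)| = 10 - 4 = 6.

6


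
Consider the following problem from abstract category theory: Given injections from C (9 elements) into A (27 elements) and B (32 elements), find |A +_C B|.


The pushout A +_C B identifies the images of C in A and B.
|A +_C B| = |A| + |B| - |C| (for injections).
= 27 + 32 - 9 = 50

50


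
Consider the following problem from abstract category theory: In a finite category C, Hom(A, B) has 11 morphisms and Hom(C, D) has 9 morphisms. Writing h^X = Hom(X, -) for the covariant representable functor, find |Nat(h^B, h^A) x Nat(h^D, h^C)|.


By the Yoneda lemma, Nat(h^B, h^A) is isomorphic to Hom(A, B),
so |Nat(h^B, h^A)| = |Hom(A, B)| and |Nat(h^D, h^C)| = |Hom(C, D)|.
|Hom(A, B)| = 11, |Hom(C, D)| = 9.
|Nat(h^B, h^A) x Nat(h^D, h^C)| = 11 * 9 = 99

99


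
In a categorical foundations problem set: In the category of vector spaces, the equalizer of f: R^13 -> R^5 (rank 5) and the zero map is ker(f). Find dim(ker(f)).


The equalizer of f and the zero map is ker(f).
By the rank-nullity theorem: dim(ker(f)) = dim(domain) - rank(f).
dim(ker(f)) = 13 - 5 = 8

8


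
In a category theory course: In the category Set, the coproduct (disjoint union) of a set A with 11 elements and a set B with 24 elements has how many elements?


In Set, the coproduct A + B is the disjoint union.
|A + B| = |A| + |B| = 11 + 24 = 35

35


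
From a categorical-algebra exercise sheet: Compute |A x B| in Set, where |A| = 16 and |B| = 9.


In Set, the product A x B is the Cartesian product.
By the universal property, |A x B| = |A| * |B|.
|A x B| = 16 * 9 = 144

144


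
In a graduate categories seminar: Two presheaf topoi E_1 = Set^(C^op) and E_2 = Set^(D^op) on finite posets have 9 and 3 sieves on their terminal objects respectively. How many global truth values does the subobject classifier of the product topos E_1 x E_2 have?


In a product of presheaf topoi E_1 x E_2, the subobject classifier
is Omega = Omega_1 x Omega_2 (componentwise), so
|Omega(top)| = |Omega_1(top_1)| * |Omega_2(top_2)|.
= 9 * 3 = 27.

27


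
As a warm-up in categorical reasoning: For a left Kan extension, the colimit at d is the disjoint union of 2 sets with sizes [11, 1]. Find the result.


Pointwise, the left Kan extension (Lan_F H)(d) is the colimit, indexed
by the comma category (F downarrow d), of H composed with the
projection (F downarrow d) -> C. Here that colimit is given
as a coproduct (disjoint union) of sets, so its cardinality is the
sum of the sizes of the summands.
Coproduct of sets with sizes: 11 + 1
= 12

12


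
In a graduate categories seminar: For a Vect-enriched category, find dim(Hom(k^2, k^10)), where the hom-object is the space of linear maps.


In Vect-enriched categories, Hom(k^n, k^m) is the space of m x n matrices.
dim(Hom(k^2, k^10)) = 10 * 2 = 20

20


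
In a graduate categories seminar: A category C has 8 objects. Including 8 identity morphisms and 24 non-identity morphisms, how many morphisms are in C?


Each object has an identity morphism, giving 8 identities.
Adding the 24 non-identity morphisms:
Total = 8 + 24 = 32

32


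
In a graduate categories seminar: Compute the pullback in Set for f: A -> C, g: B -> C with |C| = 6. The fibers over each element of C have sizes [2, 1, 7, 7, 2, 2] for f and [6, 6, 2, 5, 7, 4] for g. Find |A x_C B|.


The pullback A x_C B consists of pairs (a, b) with f(a) = g(b).
For each element c in C, the fiber product has |f^-1(c)| * |g^-1(c)| elements.
Summing over C: 2 * 6 + 1 * 6 + 7 * 2 + 7 * 5 + 2 * 7 + 2 * 4
= 12 + 6 + 14 + 35 + 14 + 8 = 89

89


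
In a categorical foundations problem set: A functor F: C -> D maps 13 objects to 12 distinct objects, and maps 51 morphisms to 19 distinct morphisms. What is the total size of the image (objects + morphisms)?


The image of F consists of distinct objects and distinct morphisms.
|Im(F)| on objects = 12
|Im(F)| on morphisms = 19
Total image cardinality = 12 + 19 = 31

31


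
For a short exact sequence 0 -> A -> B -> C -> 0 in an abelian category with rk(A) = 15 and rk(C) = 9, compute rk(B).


For a short exact sequence 0 -> A -> B -> C -> 0,
rank is additive: rank(B) = rank(A) + rank(C).
rank(B) = 15 + 9 = 24

24


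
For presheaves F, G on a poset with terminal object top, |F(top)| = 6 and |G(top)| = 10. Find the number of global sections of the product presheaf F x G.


Global sections of a presheaf on a poset with terminal top satisfy
Gamma(H) ~ H(top). Presheaves admit pointwise products, so
(F x G)(top) = F(top) x G(top) (Cartesian product).
|Gamma(F x G)| = |F(top)| * |G(top)| = 6 * 10 = 60.

60


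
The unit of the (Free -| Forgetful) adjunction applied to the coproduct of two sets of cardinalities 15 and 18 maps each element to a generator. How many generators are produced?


The unit eta_X: X -> U(F(X)) of the Free-Forgetful adjunction
maps each element of X to a generator of F(X). For X = S + T (disjoint
union in Set), |S + T| = |S| + |T|.
Total mappings = 15 + 18 = 33.

33


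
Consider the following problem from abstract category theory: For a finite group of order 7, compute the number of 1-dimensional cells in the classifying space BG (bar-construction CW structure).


In the bar-construction CW model of BG, the n-cells are indexed by
n-tuples [g_1|...|g_n] of non-identity elements of G (degenerate
simplices with some g_i = e do not contribute cells), so there are
(|G| - 1)^n n-cells.
For dim = 1 with |G| = 7:
cells = (7 - 1)^1 = 6^1 = 6

6


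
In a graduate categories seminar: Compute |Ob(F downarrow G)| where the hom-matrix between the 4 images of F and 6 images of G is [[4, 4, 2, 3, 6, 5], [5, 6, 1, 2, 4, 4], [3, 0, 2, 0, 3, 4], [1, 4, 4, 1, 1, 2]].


Objects of (F downarrow G) are triples (a, b, h: F(a)->G(b)).
The count equals the sum of all entries in the hom-matrix.
sum(row 0) = 24
sum(row 1) = 22
sum(row 2) = 12
sum(row 3) = 13
Grand total = 71

71


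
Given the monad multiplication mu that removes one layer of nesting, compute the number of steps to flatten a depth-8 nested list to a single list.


Each application of mu: T^2 -> T removes one layer of nesting.
Starting at depth 8 (i.e., T^8(X)), we need to reach T(X).
Number of mu applications = 8 - 1 = 7

7


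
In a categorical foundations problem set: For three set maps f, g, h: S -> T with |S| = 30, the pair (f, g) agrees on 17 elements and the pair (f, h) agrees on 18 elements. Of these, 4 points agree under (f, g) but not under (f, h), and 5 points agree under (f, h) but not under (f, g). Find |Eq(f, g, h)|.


Eq(f, g, h) is the triple-agreement set: points in S where all three
maps take the same value. Using inclusion-exclusion on the pairwise data:
Pair (f, g) agrees on 17 points; pair (f, h) on 18 points.
Points agreeing under (f, g) but not (f, h) = 4; under (f, h) but not (f, g) = 5.
Triple-agreement = agreement-in-(f, g) minus points that agree under (f, g) but not (f, h):
|Eq(f, g, h)| = 17 - 4 = 13
(cross-check via (f, h): 18 - 5 = 13.)

13


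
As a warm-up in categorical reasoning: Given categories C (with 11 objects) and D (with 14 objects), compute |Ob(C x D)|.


The product category C x D has objects that are pairs (c, d).
Number of pairs = |Ob(C)| * |Ob(D)| = 11 * 14 = 154

154


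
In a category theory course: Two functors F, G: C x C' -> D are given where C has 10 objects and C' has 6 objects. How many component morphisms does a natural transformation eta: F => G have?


A natural transformation eta: F => G assigns one component morphism per
object of the domain category.
The domain is the product category C x C', so
|Ob(C x C')| = |Ob(C)| * |Ob(C')| = 10 * 6 = 60.
Therefore eta has 60 component morphisms.

60


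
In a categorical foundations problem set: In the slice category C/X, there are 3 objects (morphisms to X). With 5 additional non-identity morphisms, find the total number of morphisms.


In the slice category C/X, objects are morphisms to X.
Identity morphisms: 3 (one per object of C/X).
Non-identity morphisms: 5.
Total = 3 + 5 = 8

8


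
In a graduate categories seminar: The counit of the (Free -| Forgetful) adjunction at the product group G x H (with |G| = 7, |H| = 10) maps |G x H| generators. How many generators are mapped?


The counit epsilon_K: F(U(K)) -> K of the Free-Forgetful adjunction
maps |K| generators of F(U(K)) into K. For K = G x H (the product group),
|G x H| = |G| * |H|.
Total generators mapped = 7 * 10 = 70.

70


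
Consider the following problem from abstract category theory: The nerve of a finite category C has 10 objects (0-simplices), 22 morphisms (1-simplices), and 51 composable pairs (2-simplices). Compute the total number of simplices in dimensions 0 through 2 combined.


The 2-skeleton of the nerve N(C) consists of simplices in dimensions 0, 1, 2:
  |N(C)_0| = 10 (objects)
  |N(C)_1| = 22 (morphisms)
  |N(C)_2| = 51 (composable pairs)
Total = 10 + 22 + 51 = 83

83
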